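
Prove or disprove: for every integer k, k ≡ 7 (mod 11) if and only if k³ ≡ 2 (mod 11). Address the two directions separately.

The biconditional holds.

(⟹) Suppose k ≡ 7 (mod 11). Write k = 11j + 7. Then (11j + 7)³ = 1331j³ + 2541j² + 1617j + 343 = 11(121j³ + 231j² + 147j + 31) + 2, so k³ ≡ 2 (mod 11).

(⟸) Conversely, suppose k³ ≡ 2 (mod 11). The only residue r in {0, …, 10} with r³ ≡ 2 (mod 11) is r = 7, so k ≡ 7 (mod 11).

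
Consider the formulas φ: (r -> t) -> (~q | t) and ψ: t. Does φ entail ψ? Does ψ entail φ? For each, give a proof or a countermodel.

[⇒] This fails. Under r = F, q = F, t = F, the left side is true but the right side is false.

[⇐] Assume the antecedent. If r is true, (r -> t) -> (~q | t) reduces to true regardless of the other variables. If r is false, the antecedent forces (r = F, q = F, t = T) or (r = F, q = T, t = T), and (r -> t) -> (~q | t) holds there. Either way (r -> t) -> (~q | t) holds.

The forward direction fails; the converse holds.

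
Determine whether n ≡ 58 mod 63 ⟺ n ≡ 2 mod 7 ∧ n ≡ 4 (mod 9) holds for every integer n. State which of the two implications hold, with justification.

Both implications hold.

(→) Suppose n ≡ 58 (mod 63); write n = 63j + 58. Since 7 ∣ 63, reducing mod 7 gives n ≡ 58 ≡ 2 (mod 7); since 9 ∣ 63, reducing mod 9 gives n ≡ 58 ≡ 4 (mod 9).

(←) Conversely, if n ≡ 2 (mod 7) and n ≡ 4 (mod 9), then by the Chinese remainder theorem n ≡ 58 (mod 63). This is exactly n ≡ 58 (mod 63).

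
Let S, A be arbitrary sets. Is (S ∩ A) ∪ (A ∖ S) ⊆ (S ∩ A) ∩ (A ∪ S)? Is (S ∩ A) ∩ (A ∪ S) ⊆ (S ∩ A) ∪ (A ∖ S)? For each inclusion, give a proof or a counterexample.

(⊆) This inclusion fails. Take S = ∅, A = {1}; then 1 ∈ (S ∩ A) ∪ (A ∖ S) but 1 ∉ (S ∩ A) ∩ (A ∪ S).

(⊇) Let x ∈ (S ∩ A) ∩ (A ∪ S). Then x ∈ S ∩ A, from which x ∈ (S ∩ A) ∪ (A ∖ S).

The sets are not equal: only the reverse inclusion holds.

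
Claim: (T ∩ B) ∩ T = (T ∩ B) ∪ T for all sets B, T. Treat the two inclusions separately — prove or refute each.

Forward inclusion. Let x ∈ (T ∩ B) ∩ T. Then x ∈ B ∩ T, from which x ∈ (T ∩ B) ∪ T.

Reverse inclusion. This inclusion fails. Take B = ∅, T = {1}; then 1 ∈ (T ∩ B) ∪ T but 1 ∉ (T ∩ B) ∩ T.

(⊆) holds; (⊇) fails.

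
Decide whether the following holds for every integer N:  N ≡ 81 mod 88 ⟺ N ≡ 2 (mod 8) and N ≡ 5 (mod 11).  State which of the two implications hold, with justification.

(⟹) This fails: N = 81 gives 81 ≡ 81 (mod 88) but 81 ≡ 1 (mod 8), so the conjunction on the right does not hold.

(⟸) This fails: N = 82 satisfies both congruences on the right (82 ≡ 2 mod 8 and 82 ≡ 5 mod 11) yet 82 ≡ 82 (mod 88), not 81.

Neither direction holds.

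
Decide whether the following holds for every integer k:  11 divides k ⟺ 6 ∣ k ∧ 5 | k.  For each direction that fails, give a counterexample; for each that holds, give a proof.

Neither implication holds.

(→) This fails: take k = 11. Certainly 11 ∣ 11, but 6 ∤ 11.

(←) This fails: take k = 30. Both 6 ∣ 30 and 5 ∣ 30, yet 30 is not a multiple of 11 (since 30 = 2·11 + 8), so 11 ∤ 30.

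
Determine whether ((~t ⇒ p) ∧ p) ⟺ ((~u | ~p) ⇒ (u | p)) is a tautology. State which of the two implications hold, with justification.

Only the forward direction holds.

(⇐) This fails. Under u = T, p = F, t = F, the left side is false but the right side is true.

(⇒) Assume the antecedent. If u is true, (~u | ~p) ⇒ (u | p) reduces to true regardless of the other variables. If u is false, the antecedent forces (u = F, p = T, t = F) or (u = F, p = T, t = T), and (~u | ~p) ⇒ (u | p) holds there. Either way (~u | ~p) ⇒ (u | p) holds.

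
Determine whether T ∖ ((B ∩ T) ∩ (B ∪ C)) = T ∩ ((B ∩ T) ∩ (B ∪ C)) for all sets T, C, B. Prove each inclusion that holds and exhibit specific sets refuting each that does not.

Forward inclusion. This inclusion fails. Take T = {1}, C = ∅, B = ∅; then 1 ∈ T ∖ ((B ∩ T) ∩ (B ∪ C)) but 1 ∉ T ∩ ((B ∩ T) ∩ (B ∪ C)).

Reverse inclusion. This inclusion fails. Take T = {1}, C = ∅, B = {1}; then 1 ∈ T ∩ ((B ∩ T) ∩ (B ∪ C)) but 1 ∉ T ∖ ((B ∩ T) ∩ (B ∪ C)).

Neither inclusion holds.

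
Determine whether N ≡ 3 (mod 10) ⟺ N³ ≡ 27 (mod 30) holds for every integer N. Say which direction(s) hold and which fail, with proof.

Not equivalent: only (⇐) holds.

Forward direction. This fails: take N = 13. Then 13 ≡ 3 (mod 10), but 13³ = 2197 ≡ 7 (mod 30), not 27.

Converse. The residues r modulo 30 with r³ ≡ 27 (mod 30) are exactly {3}, and each is ≡ 3 (mod 10).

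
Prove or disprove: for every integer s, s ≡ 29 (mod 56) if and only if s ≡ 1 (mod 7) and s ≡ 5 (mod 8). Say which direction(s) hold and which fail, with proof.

(→) Suppose s ≡ 29 (mod 56); write s = 56j + 29. Since 7 ∣ 56, reducing mod 7 gives s ≡ 29 ≡ 1 (mod 7); since 8 ∣ 56, reducing mod 8 gives s ≡ 29 ≡ 5 (mod 8).

(←) Conversely, if s ≡ 1 (mod 7) and s ≡ 5 (mod 8), then by the Chinese remainder theorem s ≡ 29 (mod 56). This is exactly s ≡ 29 (mod 56).

The biconditional holds.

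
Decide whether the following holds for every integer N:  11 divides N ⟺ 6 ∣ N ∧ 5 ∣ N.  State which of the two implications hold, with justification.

[⇒] This fails: take N = 11. Certainly 11 ∣ 11, but 6 ∤ 11.

[⇐] This fails: take N = 30. Both 6 ∣ 30 and 5 ∣ 30, yet 30 is not a multiple of 11 (since 30 = 2·11 + 8), so 11 ∤ 30.

(⇒) fails and (⇐) fails.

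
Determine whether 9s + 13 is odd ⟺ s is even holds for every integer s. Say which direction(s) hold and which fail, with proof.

Forward direction. Suppose 9s + 13 is odd. Since 9 is odd, 9s and s have the same parity, so 9s + 13 ≡ s + 13 (mod 2). As 13 is odd, 9s + 13 is odd exactly when s is even. Thus s is even.

Converse. Suppose s is even; write s = 2j. Then 9s + 13 = 9·(2j) + 13 = 2·9j + 13, which is odd.

The biconditional holds.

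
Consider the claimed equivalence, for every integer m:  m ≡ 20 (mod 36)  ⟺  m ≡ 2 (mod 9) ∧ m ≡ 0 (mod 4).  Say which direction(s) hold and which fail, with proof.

The biconditional holds.

(⇐) If m ≡ 2 (mod 9) and m ≡ 0 (mod 4), then by the Chinese remainder theorem m ≡ 20 (mod 36). This is exactly m ≡ 20 (mod 36).

(⇒) Suppose m ≡ 20 (mod 36); write m = 36j + 20. Since 9 ∣ 36, reducing mod 9 gives m ≡ 20 ≡ 2 (mod 9); since 4 ∣ 36, reducing mod 4 gives m ≡ 20 ≡ 0 (mod 4).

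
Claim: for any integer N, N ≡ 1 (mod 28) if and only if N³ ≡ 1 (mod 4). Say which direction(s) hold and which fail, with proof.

The forward direction holds; the converse fails.

(⟹) Suppose N ≡ 1 (mod 28). Then N³ ≡ 1³ = 1 (mod 28), and since 4 ∣ 28, also N³ ≡ 1 (mod 4).

(⟸) This fails: take N = 5. Then 5³ = 125 ≡ 1 (mod 4), yet 5 ≡ 5 (mod 28), not 1.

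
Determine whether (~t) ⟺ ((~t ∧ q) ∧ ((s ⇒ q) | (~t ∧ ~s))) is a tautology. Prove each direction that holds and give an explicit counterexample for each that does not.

The forward direction fails; the converse holds.

[⇒] This fails. Under s = F, t = F, q = F, the left side is true but the right side is false.

[⇐] Assume the antecedent. If s is true, the antecedent forces (s = T, t = F, q = T), and ~t holds there. If s is false, the antecedent forces (s = F, t = F, q = T), and ~t holds there. Either way ~t holds.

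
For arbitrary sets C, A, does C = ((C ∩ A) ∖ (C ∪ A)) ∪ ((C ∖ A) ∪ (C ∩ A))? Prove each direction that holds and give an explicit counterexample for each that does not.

(⊇) Let x ∈ ((C ∩ A) ∖ (C ∪ A)) ∪ ((C ∖ A) ∪ (C ∩ A)). Then either x ∈ C and x ∉ A; or x ∈ C ∩ A. In each case x ∈ C, so ((C ∩ A) ∖ (C ∪ A)) ∪ ((C ∖ A) ∪ (C ∩ A)) ⊆ C.

(⊆) Let x ∈ C. Then either x ∈ C and x ∉ A; or x ∈ C ∩ A. In each case x ∈ ((C ∩ A) ∖ (C ∪ A)) ∪ ((C ∖ A) ∪ (C ∩ A)), so C ⊆ ((C ∩ A) ∖ (C ∪ A)) ∪ ((C ∖ A) ∪ (C ∩ A)).

Both inclusions hold; the sets are equal.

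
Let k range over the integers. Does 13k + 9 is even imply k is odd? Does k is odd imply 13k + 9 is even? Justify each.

[⇒] Suppose 13k + 9 is even. Since 13 is odd, 13k and k have the same parity, so 13k + 9 ≡ k + 9 (mod 2). As 9 is odd, 13k + 9 is even exactly when k is odd. Thus k is odd.

[⇐] Conversely, suppose k is odd; write k = 2j + 1. Then 13k + 9 = 13·(2j + 1) + 9 = 2·13j + 22, which is even.

Both directions hold.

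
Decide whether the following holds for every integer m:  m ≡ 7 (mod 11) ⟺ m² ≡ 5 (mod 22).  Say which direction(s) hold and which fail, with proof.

(⇒) This fails: take m = 18. Then 18 ≡ 7 (mod 11), but 18² = 324 ≡ 16 (mod 22), not 5.

(⇐) This fails: take m = 15. Then 15² = 225 ≡ 5 (mod 22), yet 15 ≡ 4 (mod 11), not 7.

Neither direction holds.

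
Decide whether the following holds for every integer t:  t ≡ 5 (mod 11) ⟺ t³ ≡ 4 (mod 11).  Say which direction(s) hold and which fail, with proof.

Forward direction. Suppose t ≡ 5 (mod 11). Write t = 11j + 5. Then (11j + 5)³ = 1331j³ + 1815j² + 825j + 125 = 11(121j³ + 165j² + 75j + 11) + 4, so t³ ≡ 4 (mod 11).

Converse. Suppose t³ ≡ 4 (mod 11). The only residue r in {0, …, 10} with r³ ≡ 4 (mod 11) is r = 5, so t ≡ 5 (mod 11).

Both directions hold.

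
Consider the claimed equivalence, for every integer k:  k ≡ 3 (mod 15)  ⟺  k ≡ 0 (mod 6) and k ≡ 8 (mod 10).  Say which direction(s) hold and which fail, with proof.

(→) This fails: k = 3 gives 3 ≡ 3 (mod 15) but 3 ≡ 3 (mod 6), so the conjunction on the right does not hold.

(←) Conversely, if k ≡ 0 (mod 6) and k ≡ 8 (mod 10), then by the Chinese remainder theorem k ≡ 18 (mod 30). Since 18 ≡ 3 (mod 15) and 15 ∣ 30, we get k ≡ 3 (mod 15).

(⇒) fails; (⇐) holds.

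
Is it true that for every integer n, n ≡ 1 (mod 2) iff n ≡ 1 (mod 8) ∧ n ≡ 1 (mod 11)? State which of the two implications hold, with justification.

Converse. If n ≡ 1 (mod 8) and n ≡ 1 (mod 11), then by the Chinese remainder theorem n ≡ 1 (mod 88). Since 1 ≡ 1 (mod 2) and 2 ∣ 88, we get n ≡ 1 (mod 2).

Forward direction. This fails: n = 3 gives 3 ≡ 1 (mod 2) but 3 ≡ 3 (mod 8), so the conjunction on the right does not hold.

Only the reverse direction holds.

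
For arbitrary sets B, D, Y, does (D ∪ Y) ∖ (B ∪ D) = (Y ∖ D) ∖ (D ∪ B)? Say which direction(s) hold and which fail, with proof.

Both inclusions hold; the sets are equal.

Reverse inclusion. Let x ∈ (Y ∖ D) ∖ (D ∪ B). Then x ∈ Y and x ∉ B, D, from which x ∈ (D ∪ Y) ∖ (B ∪ D).

Forward inclusion. Let x ∈ (D ∪ Y) ∖ (B ∪ D). Then x ∈ Y and x ∉ B, D, from which x ∈ (Y ∖ D) ∖ (D ∪ B).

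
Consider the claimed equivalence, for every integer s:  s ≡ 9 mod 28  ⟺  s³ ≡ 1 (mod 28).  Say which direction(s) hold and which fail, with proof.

Not equivalent: only (⇒) holds.

(⟹) Suppose s ≡ 9 mod 28. Write s = 28j + 9. Then (28j + 9)³ = 21952j³ + 21168j² + 6804j + 729 = 28(784j³ + 756j² + 243j + 26) + 1, so s³ ≡ 1 (mod 28).

(⟸) This fails: take s = 1. Then 1³ = 1 ≡ 1 (mod 28), yet 1 ≡ 1 (mod 28), not 9.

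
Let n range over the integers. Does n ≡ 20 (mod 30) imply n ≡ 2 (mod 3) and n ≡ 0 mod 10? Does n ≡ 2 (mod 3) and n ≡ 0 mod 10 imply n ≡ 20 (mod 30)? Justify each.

(→) Suppose n ≡ 20 (mod 30); write n = 30j + 20. Since 3 ∣ 30, reducing mod 3 gives n ≡ 20 ≡ 2 (mod 3); since 10 ∣ 30, reducing mod 10 gives n ≡ 20 ≡ 0 (mod 10).

(←) Conversely, if n ≡ 2 (mod 3) and n ≡ 0 (mod 10), then by the Chinese remainder theorem n ≡ 20 (mod 30). This is exactly n ≡ 20 (mod 30).

Equivalent; both directions hold.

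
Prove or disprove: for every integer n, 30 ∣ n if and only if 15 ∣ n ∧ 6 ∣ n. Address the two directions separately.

Converse. Suppose 15 ∣ n and 6 ∣ n. Any common multiple of 15 and 6 is a multiple of their lcm; here lcm(15, 6) = 15·6/gcd(15, 6) = 90/3 = 30, so 30 ∣ n.

Forward direction. If 30 ∣ n, write n = 30q. Since 30 = 2·15, n = 15·(2q), so 15 ∣ n; and since 30 = 5·6, n = 6·(5q), so 6 ∣ n.

Both directions hold.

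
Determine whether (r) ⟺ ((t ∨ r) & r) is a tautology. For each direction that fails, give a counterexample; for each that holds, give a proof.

Both implications hold.

(⇒) Assume the antecedent. If r is true, (t ∨ r) & r reduces to true regardless of the other variables. If r is false, the antecedent cannot hold. Either way (t ∨ r) & r holds.

(⇐) Assume the antecedent. If r is true, r reduces to true regardless of the other variables. If r is false, the antecedent cannot hold. Either way r holds.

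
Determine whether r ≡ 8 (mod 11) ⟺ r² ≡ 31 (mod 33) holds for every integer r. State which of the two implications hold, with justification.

Neither direction holds.

(⟹) This fails: take r = 30. Then 30 ≡ 8 (mod 11), but 30² = 900 ≡ 9 (mod 33), not 31.

(⟸) This fails: take r = 14. Then 14² = 196 ≡ 31 (mod 33), yet 14 ≡ 3 (mod 11), not 8.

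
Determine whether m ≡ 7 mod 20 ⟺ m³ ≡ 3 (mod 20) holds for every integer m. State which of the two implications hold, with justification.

Both directions hold.

Forward direction. Suppose m ≡ 7 mod 20. Write m = 20j + 7. Then (20j + 7)³ = 8000j³ + 8400j² + 2940j + 343 = 20(400j³ + 420j² + 147j + 17) + 3, so m³ ≡ 3 (mod 20).

Converse. Suppose m³ ≡ 3 (mod 20). The only residue r in {0, …, 19} with r³ ≡ 3 (mod 20) is r = 7, so m ≡ 7 (mod 20).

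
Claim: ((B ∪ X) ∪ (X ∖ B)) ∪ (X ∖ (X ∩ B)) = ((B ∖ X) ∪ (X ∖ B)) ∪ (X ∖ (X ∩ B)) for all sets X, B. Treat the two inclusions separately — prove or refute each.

(⊆) fails; (⊇) holds.

Forward inclusion. This inclusion fails. Take X = {1}, B = {1}; then 1 ∈ ((B ∪ X) ∪ (X ∖ B)) ∪ (X ∖ (X ∩ B)) but 1 ∉ ((B ∖ X) ∪ (X ∖ B)) ∪ (X ∖ (X ∩ B)).

Reverse inclusion. Let x ∈ ((B ∖ X) ∪ (X ∖ B)) ∪ (X ∖ (X ∩ B)). Then either x ∈ X and x ∉ B; or x ∈ B and x ∉ X. In each case x ∈ ((B ∪ X) ∪ (X ∖ B)) ∪ (X ∖ (X ∩ B)), so ((B ∖ X) ∪ (X ∖ B)) ∪ (X ∖ (X ∩ B)) ⊆ ((B ∪ X) ∪ (X ∖ B)) ∪ (X ∖ (X ∩ B)).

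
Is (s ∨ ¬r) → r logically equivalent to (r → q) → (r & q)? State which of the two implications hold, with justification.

(⟹) Assume the antecedent. If r is true, (r → q) → (r & q) reduces to true regardless of the other variables. If r is false, the antecedent cannot hold. Either way (r → q) → (r & q) holds.

(⟸) Assume the antecedent. If r is true, (s ∨ ¬r) → r reduces to true regardless of the other variables. If r is false, the antecedent cannot hold. Either way (s ∨ ¬r) → r holds.

Both implications hold.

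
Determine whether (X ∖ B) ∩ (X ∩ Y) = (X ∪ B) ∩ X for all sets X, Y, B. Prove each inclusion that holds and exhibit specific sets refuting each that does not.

The sets are not equal: only the forward inclusion holds.

(⟸) This inclusion fails. Take X = {1}, Y = ∅, B = ∅; then 1 ∈ (X ∪ B) ∩ X but 1 ∉ (X ∖ B) ∩ (X ∩ Y).

(⟹) Let x ∈ (X ∖ B) ∩ (X ∩ Y). Then x ∈ X ∩ Y and x ∉ B, from which x ∈ (X ∪ B) ∩ X.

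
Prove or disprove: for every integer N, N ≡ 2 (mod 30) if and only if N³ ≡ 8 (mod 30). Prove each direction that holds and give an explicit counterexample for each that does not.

The biconditional holds.

[⇒] Suppose N ≡ 2 (mod 30). Write N = 30j + 2. Then (30j + 2)³ = 27000j³ + 5400j² + 360j + 8 = 30(900j³ + 180j² + 12j) + 8, so N³ ≡ 8 (mod 30).

[⇐] Conversely, suppose N³ ≡ 8 (mod 30). The only residue r in {0, …, 29} with r³ ≡ 8 (mod 30) is r = 2, so N ≡ 2 (mod 30).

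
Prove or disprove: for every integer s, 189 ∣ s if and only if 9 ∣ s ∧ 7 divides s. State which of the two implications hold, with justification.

(⇒) holds; (⇐) fails.

(⇐) This fails: take s = 63. Both 9 ∣ 63 and 7 ∣ 63, yet 63 is not a multiple of 189 (since 63 = 0·189 + 63), so 189 ∤ 63.

(⇒) If 189 ∣ s, write s = 189q. Since 189 = 21·9, s = 9·(21q), so 9 ∣ s; and since 189 = 27·7, s = 7·(27q), so 7 ∣ s.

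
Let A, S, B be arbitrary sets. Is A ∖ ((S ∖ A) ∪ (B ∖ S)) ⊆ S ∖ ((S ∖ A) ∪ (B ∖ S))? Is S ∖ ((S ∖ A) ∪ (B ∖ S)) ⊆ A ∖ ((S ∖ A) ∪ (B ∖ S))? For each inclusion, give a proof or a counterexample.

Only the reverse inclusion holds.

(⊇) Let x ∈ S ∖ ((S ∖ A) ∪ (B ∖ S)). Then either x ∈ A ∩ S and x ∉ B; or x ∈ A ∩ S ∩ B. In each case x ∈ A ∖ ((S ∖ A) ∪ (B ∖ S)), so S ∖ ((S ∖ A) ∪ (B ∖ S)) ⊆ A ∖ ((S ∖ A) ∪ (B ∖ S)).

(⊆) This inclusion fails. Take A = {1}, S = ∅, B = ∅; then 1 ∈ A ∖ ((S ∖ A) ∪ (B ∖ S)) but 1 ∉ S ∖ ((S ∖ A) ∪ (B ∖ S)).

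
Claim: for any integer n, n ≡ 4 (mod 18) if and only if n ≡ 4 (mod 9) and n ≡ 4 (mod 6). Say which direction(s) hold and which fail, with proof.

[⇒] Suppose n ≡ 4 (mod 18); write n = 18j + 4. Since 9 ∣ 18, reducing mod 9 gives n ≡ 4 (mod 9); since 6 ∣ 18, reducing mod 6 gives n ≡ 4 (mod 6).

[⇐] Conversely, if n ≡ 4 (mod 9) and n ≡ 4 (mod 6), then by the Chinese remainder theorem n ≡ 4 (mod 18). This is exactly n ≡ 4 (mod 18).

The biconditional holds.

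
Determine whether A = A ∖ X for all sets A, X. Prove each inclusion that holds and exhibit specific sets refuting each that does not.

(⟹) This inclusion fails. Take A = {1}, X = {1}; then 1 ∈ A but 1 ∉ A ∖ X.

(⟸) Let x ∈ A ∖ X. Then x ∈ A and x ∉ X, from which x ∈ A.

The sets are not equal: only the reverse inclusion holds.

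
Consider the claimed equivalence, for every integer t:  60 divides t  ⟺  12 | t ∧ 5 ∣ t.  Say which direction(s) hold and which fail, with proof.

Both directions hold.

Forward direction. If 60 ∣ t, write t = 60q. Since 60 = 5·12, t = 12·(5q), so 12 ∣ t; and since 60 = 12·5, t = 5·(12q), so 5 ∣ t.

Converse. Suppose 12 ∣ t and 5 ∣ t. Any common multiple of 12 and 5 is a multiple of their lcm; here gcd(12, 5) = 1, so lcm(12, 5) = 12·5 = 60, so 60 ∣ t.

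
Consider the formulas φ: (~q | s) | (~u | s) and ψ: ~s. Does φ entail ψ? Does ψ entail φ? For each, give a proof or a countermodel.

(⇒) This fails. Under q = F, u = F, s = T, the left side is true but the right side is false.

(⇐) This fails. Under q = T, u = T, s = F, the left side is false but the right side is true.

Both directions fail.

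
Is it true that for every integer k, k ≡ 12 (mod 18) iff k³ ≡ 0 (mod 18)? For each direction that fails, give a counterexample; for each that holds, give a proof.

Not equivalent: only (⇒) holds.

Forward direction. Suppose k ≡ 12 (mod 18). Write k = 18j + 12. Then (18j + 12)³ = 5832j³ + 11664j² + 7776j + 1728 = 18(324j³ + 648j² + 432j + 96) + 0, so k³ ≡ 0 (mod 18).

Converse. This fails: take k = 0. Then 0³ = 0 ≡ 0 (mod 18), yet 0 ≡ 0 (mod 18), not 12.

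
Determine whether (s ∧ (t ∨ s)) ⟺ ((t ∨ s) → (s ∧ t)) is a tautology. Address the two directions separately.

Both directions fail.

(⟹) This fails. Under s = T, t = F, the left side is true but the right side is false.

(⟸) This fails. Under s = F, t = F, the left side is false but the right side is true.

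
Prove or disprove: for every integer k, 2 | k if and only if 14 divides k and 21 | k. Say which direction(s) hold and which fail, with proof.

(⟹) This fails: take k = 2. Certainly 2 ∣ 2, but 14 ∤ 2.

(⟸) Suppose 14 ∣ k and 21 ∣ k. Any common multiple of 14 and 21 is a multiple of their lcm; here lcm(14, 21) = 14·21/gcd(14, 21) = 294/7 = 42, so 42 ∣ k. Since 2 ∣ 42, it follows that 2 ∣ k.

Only the converse holds.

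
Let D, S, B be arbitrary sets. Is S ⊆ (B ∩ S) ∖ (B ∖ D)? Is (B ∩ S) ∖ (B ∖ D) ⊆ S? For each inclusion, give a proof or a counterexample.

Only the reverse inclusion holds.

Forward inclusion. This inclusion fails. Take D = ∅, S = {1}, B = ∅; then 1 ∈ S but 1 ∉ (B ∩ S) ∖ (B ∖ D).

Reverse inclusion. Let x ∈ (B ∩ S) ∖ (B ∖ D). Then x ∈ D ∩ S ∩ B, from which x ∈ S.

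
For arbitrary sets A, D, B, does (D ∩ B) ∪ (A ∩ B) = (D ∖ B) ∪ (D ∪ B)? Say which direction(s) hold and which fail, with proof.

Only the forward inclusion holds.

Forward inclusion. Let x ∈ (D ∩ B) ∪ (A ∩ B). Then either x ∈ A ∩ B and x ∉ D; or x ∈ D ∩ B and x ∉ A; or x ∈ A ∩ D ∩ B. In each case x ∈ (D ∖ B) ∪ (D ∪ B), so (D ∩ B) ∪ (A ∩ B) ⊆ (D ∖ B) ∪ (D ∪ B).

Reverse inclusion. This inclusion fails. Take A = ∅, D = {1}, B = ∅; then 1 ∈ (D ∖ B) ∪ (D ∪ B) but 1 ∉ (D ∩ B) ∪ (A ∩ B).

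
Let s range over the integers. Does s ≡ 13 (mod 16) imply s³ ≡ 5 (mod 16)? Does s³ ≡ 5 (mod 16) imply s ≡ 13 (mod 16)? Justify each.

(⟹) Suppose s ≡ 13 (mod 16). Write s = 16j + 13. Then (16j + 13)³ = 4096j³ + 9984j² + 8112j + 2197 = 16(256j³ + 624j² + 507j + 137) + 5, so s³ ≡ 5 (mod 16).

(⟸) Conversely, suppose s³ ≡ 5 (mod 16). The only residue r in {0, …, 15} with r³ ≡ 5 (mod 16) is r = 13, so s ≡ 13 (mod 16).

The biconditional holds.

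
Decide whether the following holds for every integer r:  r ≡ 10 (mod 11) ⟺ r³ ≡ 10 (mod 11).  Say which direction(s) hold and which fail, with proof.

(←) For the converse, argue contrapositively. If r ≢ 10 (mod 11), then r is congruent to one of 0, 1, 2, 3, 4, 5, 6, 7, 8, 9 modulo 11, and these give r³ ≡ 0, 1, 8, 5, 9, 4, 7, 2, 6, 3 respectively — never 10.

(→) Suppose r ≡ 10 (mod 11). Write r = 11j + 10. Then (11j + 10)³ = 1331j³ + 3630j² + 3300j + 1000 = 11(121j³ + 330j² + 300j + 90) + 10, so r³ ≡ 10 (mod 11).

Both implications hold.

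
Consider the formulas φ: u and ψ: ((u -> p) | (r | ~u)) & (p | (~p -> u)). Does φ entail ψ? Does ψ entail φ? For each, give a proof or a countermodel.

(→) This fails. Under r = F, u = T, p = F, the left side is true but the right side is false.

(←) This fails. Under r = F, u = F, p = T, the left side is false but the right side is true.

Both directions fail.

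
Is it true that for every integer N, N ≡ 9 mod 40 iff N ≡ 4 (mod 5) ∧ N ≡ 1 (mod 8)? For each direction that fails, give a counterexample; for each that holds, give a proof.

Equivalent; both directions hold.

(←) If N ≡ 4 (mod 5) and N ≡ 1 (mod 8), then by the Chinese remainder theorem N ≡ 9 (mod 40). This is exactly N ≡ 9 (mod 40).

(→) Suppose N ≡ 9 (mod 40); write N = 40j + 9. Since 5 ∣ 40, reducing mod 5 gives N ≡ 9 ≡ 4 (mod 5); since 8 ∣ 40, reducing mod 8 gives N ≡ 9 ≡ 1 (mod 8).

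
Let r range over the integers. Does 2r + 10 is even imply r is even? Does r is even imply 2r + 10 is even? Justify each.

[⇐] Suppose r is even. Since 2 is even, 2r is even for every r, so 2r + 10 has the same parity as 10, which is even. Hence 2r + 10 is even.

[⇒] This fails: take r = 3. Then 2r + 10 = 16, which is even, yet r = 3 is odd, not even.

Only the reverse direction holds.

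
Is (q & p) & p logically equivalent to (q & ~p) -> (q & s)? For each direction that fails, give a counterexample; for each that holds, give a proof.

Only the forward implication holds.

(⟹) Assume the antecedent. If p is true, (q & ~p) -> (q & s) reduces to true regardless of the other variables. If p is false, the antecedent cannot hold. Either way (q & ~p) -> (q & s) holds.

(⟸) This fails. Under p = F, q = F, s = F, the left side is false but the right side is true.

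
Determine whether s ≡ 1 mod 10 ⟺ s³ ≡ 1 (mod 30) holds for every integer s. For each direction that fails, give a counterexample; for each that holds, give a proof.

Only the reverse direction holds.

[⇒] This fails: take s = 11. Then 11 ≡ 1 (mod 10), but 11³ = 1331 ≡ 11 (mod 30), not 1.

[⇐] Conversely, the residues r modulo 30 with r³ ≡ 1 (mod 30) are exactly {1}, and each is ≡ 1 (mod 10).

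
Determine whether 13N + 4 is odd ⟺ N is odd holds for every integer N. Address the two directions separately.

(⇐) Suppose N is odd; write N = 2j + 1. Then 13N + 4 = 13·(2j + 1) + 4 = 2·13j + 17, which is odd.

(⇒) Suppose 13N + 4 is odd. Since 13 is odd, 13N and N have the same parity, so 13N + 4 ≡ N + 4 (mod 2). As 4 is even, 13N + 4 is odd exactly when N is odd. Thus N is odd.

Both directions hold; the statement is true.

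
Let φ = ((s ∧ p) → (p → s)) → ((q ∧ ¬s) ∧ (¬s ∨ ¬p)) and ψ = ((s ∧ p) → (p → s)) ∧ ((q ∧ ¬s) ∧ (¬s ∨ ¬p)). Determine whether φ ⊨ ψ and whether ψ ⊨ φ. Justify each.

(⟹) Assume the antecedent. If p is true, the antecedent forces (p = T, s = F, q = T), and the consequent holds there. If p is false, the antecedent forces (p = F, s = F, q = T), and the consequent holds there. Either way the consequent holds.

(⟸) Assume the antecedent. If p is true, the antecedent forces (p = T, s = F, q = T), and the consequent holds there. If p is false, the antecedent forces (p = F, s = F, q = T), and the consequent holds there. Either way the consequent holds.

Both implications hold.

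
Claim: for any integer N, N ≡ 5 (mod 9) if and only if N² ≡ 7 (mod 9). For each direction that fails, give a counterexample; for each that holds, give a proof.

Only the forward implication holds.

(⟸) This fails: take N = 4. Then 4² = 16 ≡ 7 (mod 9), yet 4 ≡ 4 (mod 9), not 5.

(⟹) Suppose N ≡ 5 (mod 9). Write N = 9j + 5. Then (9j + 5)² = 81j² + 90j + 25 = 9(9j² + 10j + 2) + 7, so N² ≡ 7 (mod 9).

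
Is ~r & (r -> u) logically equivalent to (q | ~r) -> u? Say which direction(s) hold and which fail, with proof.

Both directions fail.

(⇒) This fails. Under u = F, r = F, q = F, the left side is true but the right side is false.

(⇐) This fails. Under u = F, r = T, q = F, the left side is false but the right side is true.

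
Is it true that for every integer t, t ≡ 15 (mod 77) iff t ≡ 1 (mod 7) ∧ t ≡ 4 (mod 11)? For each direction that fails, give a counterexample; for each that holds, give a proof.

The biconditional holds.

Forward direction. Suppose t ≡ 15 (mod 77); write t = 77j + 15. Since 7 ∣ 77, reducing mod 7 gives t ≡ 15 ≡ 1 (mod 7); since 11 ∣ 77, reducing mod 11 gives t ≡ 15 ≡ 4 (mod 11).

Converse. If t ≡ 1 (mod 7) and t ≡ 4 (mod 11), then by the Chinese remainder theorem t ≡ 15 (mod 77). This is exactly t ≡ 15 (mod 77).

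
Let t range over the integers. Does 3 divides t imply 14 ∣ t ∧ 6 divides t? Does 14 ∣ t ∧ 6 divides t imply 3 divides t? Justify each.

Only the converse holds.

(→) This fails: take t = 3. Certainly 3 ∣ 3, but 14 ∤ 3.

(←) Suppose 14 ∣ t and 6 ∣ t. Any common multiple of 14 and 6 is a multiple of their lcm; here lcm(14, 6) = 14·6/gcd(14, 6) = 84/2 = 42, so 42 ∣ t. Since 3 ∣ 42, it follows that 3 ∣ t.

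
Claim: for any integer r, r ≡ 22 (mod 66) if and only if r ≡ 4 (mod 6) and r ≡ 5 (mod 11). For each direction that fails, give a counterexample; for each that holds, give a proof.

Forward direction. This fails: r = 22 gives 22 ≡ 22 (mod 66) but 22 ≡ 0 (mod 11), so the conjunction on the right does not hold.

Converse. This fails: r = 16 satisfies both congruences on the right (16 ≡ 4 mod 6 and 16 ≡ 5 mod 11) yet 16 ≡ 16 (mod 66), not 22.

Both directions fail.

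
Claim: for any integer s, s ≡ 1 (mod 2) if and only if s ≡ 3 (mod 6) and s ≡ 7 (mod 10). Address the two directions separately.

The forward direction fails; the converse holds.

(⟸) If s ≡ 3 (mod 6) and s ≡ 7 (mod 10), then by the Chinese remainder theorem s ≡ 27 (mod 30). Since 27 ≡ 1 (mod 2) and 2 ∣ 30, we get s ≡ 1 (mod 2).

(⟹) This fails: s = 1 gives 1 ≡ 1 (mod 2) but 1 ≡ 1 (mod 6), so the conjunction on the right does not hold.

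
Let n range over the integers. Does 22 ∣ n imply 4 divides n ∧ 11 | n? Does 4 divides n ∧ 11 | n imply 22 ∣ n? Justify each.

[⇐] Suppose 4 ∣ n and 11 ∣ n. Any common multiple of 4 and 11 is a multiple of their lcm; here gcd(4, 11) = 1, so lcm(4, 11) = 4·11 = 44, so 44 ∣ n. Since 22 ∣ 44, it follows that 22 ∣ n.

[⇒] This fails: take n = 22. Certainly 22 ∣ 22, but 4 ∤ 22.

Not equivalent: only (⇐) holds.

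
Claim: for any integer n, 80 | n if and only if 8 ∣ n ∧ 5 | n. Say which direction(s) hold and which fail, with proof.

(⇒) If 80 ∣ n, write n = 80q. Since 80 = 10·8, n = 8·(10q), so 8 ∣ n; and since 80 = 16·5, n = 5·(16q), so 5 ∣ n.

(⇐) This fails: take n = 40. Both 8 ∣ 40 and 5 ∣ 40, yet 40 is not a multiple of 80 (since 40 = 0·80 + 40), so 80 ∤ 40.

Only the forward direction holds.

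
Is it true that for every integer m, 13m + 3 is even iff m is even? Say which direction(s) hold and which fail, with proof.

(→) This fails: m = 1 gives 13m + 3 = 16, which is even, but 1 is odd, not even.

(←) This also fails: m = 4 is even, but 13m + 3 = 55 is odd, not even.

Neither implication holds.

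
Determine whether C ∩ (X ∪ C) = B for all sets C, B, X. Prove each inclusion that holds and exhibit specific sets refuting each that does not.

(⟹) This inclusion fails. Take C = {1}, B = ∅, X = ∅; then 1 ∈ C ∩ (X ∪ C) but 1 ∉ B.

(⟸) This inclusion fails. Take C = ∅, B = {1}, X = ∅; then 1 ∈ B but 1 ∉ C ∩ (X ∪ C).

Both inclusions fail.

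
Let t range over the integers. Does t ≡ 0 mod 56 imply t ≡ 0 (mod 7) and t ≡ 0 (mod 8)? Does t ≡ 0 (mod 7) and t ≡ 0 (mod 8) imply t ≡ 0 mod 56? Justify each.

(→) Suppose t ≡ 0 (mod 56); write t = 56j + 0. Since 7 ∣ 56, reducing mod 7 gives t ≡ 0 (mod 7); since 8 ∣ 56, reducing mod 8 gives t ≡ 0 (mod 8).

(←) Conversely, if t ≡ 0 (mod 7) and t ≡ 0 (mod 8), then by the Chinese remainder theorem t ≡ 0 (mod 56). This is exactly t ≡ 0 (mod 56).

Both directions hold; the statement is true.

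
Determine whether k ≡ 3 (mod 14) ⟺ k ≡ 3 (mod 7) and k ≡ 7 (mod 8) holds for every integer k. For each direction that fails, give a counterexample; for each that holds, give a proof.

Only the converse holds.

(⟸) If k ≡ 3 (mod 7) and k ≡ 7 (mod 8), then by the Chinese remainder theorem k ≡ 31 (mod 56). Since 31 ≡ 3 (mod 14) and 14 ∣ 56, we get k ≡ 3 (mod 14).

(⟹) This fails: k = 17 gives 17 ≡ 3 (mod 14) but 17 ≡ 1 (mod 8), so the conjunction on the right does not hold.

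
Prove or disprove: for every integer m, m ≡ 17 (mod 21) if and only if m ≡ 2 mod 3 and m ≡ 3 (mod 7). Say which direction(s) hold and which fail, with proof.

Equivalent; both directions hold.

(→) Suppose m ≡ 17 (mod 21); write m = 21j + 17. Since 3 ∣ 21, reducing mod 3 gives m ≡ 17 ≡ 2 (mod 3); since 7 ∣ 21, reducing mod 7 gives m ≡ 17 ≡ 3 (mod 7).

(←) Conversely, if m ≡ 2 (mod 3) and m ≡ 3 (mod 7), then by the Chinese remainder theorem m ≡ 17 (mod 21). This is exactly m ≡ 17 (mod 21).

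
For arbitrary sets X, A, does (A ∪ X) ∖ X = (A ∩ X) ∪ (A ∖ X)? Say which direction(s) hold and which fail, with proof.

(⟸) This inclusion fails. Take X = {1}, A = {1}; then 1 ∈ (A ∩ X) ∪ (A ∖ X) but 1 ∉ (A ∪ X) ∖ X.

(⟹) Let x ∈ (A ∪ X) ∖ X. Then x ∈ A and x ∉ X, from which x ∈ (A ∩ X) ∪ (A ∖ X).

Only the forward inclusion holds.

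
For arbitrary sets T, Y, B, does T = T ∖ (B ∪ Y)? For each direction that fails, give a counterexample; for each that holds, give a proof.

(⟹) This inclusion fails. Take T = {1}, Y = {1}, B = ∅; then 1 ∈ T but 1 ∉ T ∖ (B ∪ Y).

(⟸) Let x ∈ T ∖ (B ∪ Y). Then x ∈ T and x ∉ Y, B, from which x ∈ T.

(⊆) fails; (⊇) holds.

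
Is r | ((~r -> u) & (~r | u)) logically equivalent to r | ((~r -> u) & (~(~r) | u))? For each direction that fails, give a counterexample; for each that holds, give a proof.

The biconditional holds.

(⇒) Assume the antecedent. If u is true, r | ((~r -> u) & (~(~r) | u)) reduces to true regardless of the other variables. If u is false, the antecedent forces (u = F, r = T), and r | ((~r -> u) & (~(~r) | u)) holds there. Either way r | ((~r -> u) & (~(~r) | u)) holds.

(⇐) Assume the antecedent. If u is true, r | ((~r -> u) & (~r | u)) reduces to true regardless of the other variables. If u is false, the antecedent forces (u = F, r = T), and r | ((~r -> u) & (~r | u)) holds there. Either way r | ((~r -> u) & (~r | u)) holds.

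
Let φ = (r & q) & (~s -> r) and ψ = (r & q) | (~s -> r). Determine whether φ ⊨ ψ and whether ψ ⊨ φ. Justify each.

Forward direction. Assume the antecedent. If q is true, the antecedent forces (q = T, r = T, s = F) or (q = T, r = T, s = T), and (r & q) | (~s -> r) holds there. If q is false, the antecedent cannot hold. Either way (r & q) | (~s -> r) holds.

Converse. This fails. Under q = F, r = T, s = F, the left side is false but the right side is true.

Only the forward direction holds.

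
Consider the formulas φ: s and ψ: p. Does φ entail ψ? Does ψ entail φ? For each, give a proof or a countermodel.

Neither direction holds.

(⟹) This fails. Under p = F, s = T, the left side is true but the right side is false.

(⟸) This fails. Under p = T, s = F, the left side is false but the right side is true.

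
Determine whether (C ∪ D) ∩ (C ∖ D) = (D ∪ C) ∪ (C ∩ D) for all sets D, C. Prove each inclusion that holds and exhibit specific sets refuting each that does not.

(⟹) Let x ∈ (C ∪ D) ∩ (C ∖ D). Then x ∈ C and x ∉ D, from which x ∈ (D ∪ C) ∪ (C ∩ D).

(⟸) This inclusion fails. Take D = {1}, C = ∅; then 1 ∈ (D ∪ C) ∪ (C ∩ D) but 1 ∉ (C ∪ D) ∩ (C ∖ D).

The sets are not equal: only the forward inclusion holds.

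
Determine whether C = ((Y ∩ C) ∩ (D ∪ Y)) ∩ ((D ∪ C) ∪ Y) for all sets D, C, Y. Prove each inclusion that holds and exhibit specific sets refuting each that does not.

Reverse inclusion. Let x ∈ ((Y ∩ C) ∩ (D ∪ Y)) ∩ ((D ∪ C) ∪ Y). Then either x ∈ C ∩ Y and x ∉ D; or x ∈ D ∩ C ∩ Y. In each case x ∈ C, so ((Y ∩ C) ∩ (D ∪ Y)) ∩ ((D ∪ C) ∪ Y) ⊆ C.

Forward inclusion. This inclusion fails. Take D = ∅, C = {1}, Y = ∅; then 1 ∈ C but 1 ∉ ((Y ∩ C) ∩ (D ∪ Y)) ∩ ((D ∪ C) ∪ Y).

Only the reverse inclusion holds.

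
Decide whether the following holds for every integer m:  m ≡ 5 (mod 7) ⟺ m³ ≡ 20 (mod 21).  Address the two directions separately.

(→) This fails: take m = 12. Then 12 ≡ 5 (mod 7), but 12³ = 1728 ≡ 6 (mod 21), not 20.

(←) This fails: take m = 17. Then 17³ = 4913 ≡ 20 (mod 21), yet 17 ≡ 3 (mod 7), not 5.

Neither implication holds.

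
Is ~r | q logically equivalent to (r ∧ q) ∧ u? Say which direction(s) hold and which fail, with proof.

Not equivalent: only (⇐) holds.

(⇒) This fails. Under u = F, q = F, r = F, the left side is true but the right side is false.

(⇐) Assume the antecedent. If u is true, the antecedent forces (u = T, q = T, r = T), and ~r | q holds there. If u is false, the antecedent cannot hold. Either way ~r | q holds.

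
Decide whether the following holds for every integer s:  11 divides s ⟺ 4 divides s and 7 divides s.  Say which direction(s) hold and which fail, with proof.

Both directions fail.

(⇒) This fails: take s = 11. Certainly 11 ∣ 11, but 4 ∤ 11.

(⇐) This fails: take s = 28. Both 4 ∣ 28 and 7 ∣ 28, yet 28 is not a multiple of 11 (since 28 = 2·11 + 6), so 11 ∤ 28.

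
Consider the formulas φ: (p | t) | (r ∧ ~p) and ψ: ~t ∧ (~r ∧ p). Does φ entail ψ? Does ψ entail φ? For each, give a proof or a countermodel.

Not equivalent: only (⇐) holds.

(⇒) This fails. Under p = F, t = T, r = F, the left side is true but the right side is false.

(⇐) Assume the antecedent. If p is true, (p | t) | (r ∧ ~p) reduces to true regardless of the other variables. If p is false, the antecedent cannot hold. Either way (p | t) | (r ∧ ~p) holds.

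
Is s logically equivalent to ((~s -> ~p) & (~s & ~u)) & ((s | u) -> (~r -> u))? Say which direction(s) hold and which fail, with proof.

Neither implication holds.

Forward direction. This fails. Under r = F, u = F, p = F, s = T, the left side is true but the right side is false.

Converse. This fails. Under r = F, u = F, p = F, s = F, the left side is false but the right side is true.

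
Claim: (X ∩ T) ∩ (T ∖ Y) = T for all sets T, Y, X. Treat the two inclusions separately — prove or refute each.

Reverse inclusion. This inclusion fails. Take T = {1}, Y = ∅, X = ∅; then 1 ∈ T but 1 ∉ (X ∩ T) ∩ (T ∖ Y).

Forward inclusion. Let x ∈ (X ∩ T) ∩ (T ∖ Y). Then x ∈ T ∩ X and x ∉ Y, from which x ∈ T.

The sets are not equal: only the forward inclusion holds.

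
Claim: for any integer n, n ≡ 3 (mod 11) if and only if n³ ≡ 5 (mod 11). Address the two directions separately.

Both directions hold; the statement is true.

[⇐] Suppose n³ ≡ 5 (mod 11). The only residue r in {0, …, 10} with r³ ≡ 5 (mod 11) is r = 3, so n ≡ 3 (mod 11).

[⇒] Suppose n ≡ 3 (mod 11). Write n = 11j + 3. Then (11j + 3)³ = 1331j³ + 1089j² + 297j + 27 = 11(121j³ + 99j² + 27j + 2) + 5, so n³ ≡ 5 (mod 11).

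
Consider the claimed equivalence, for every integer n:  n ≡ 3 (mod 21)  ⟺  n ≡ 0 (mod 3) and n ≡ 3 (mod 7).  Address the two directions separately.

Both implications hold.

(⟹) Suppose n ≡ 3 (mod 21); write n = 21j + 3. Since 3 ∣ 21, reducing mod 3 gives n ≡ 3 ≡ 0 (mod 3); since 7 ∣ 21, reducing mod 7 gives n ≡ 3 (mod 7).

(⟸) Conversely, if n ≡ 0 (mod 3) and n ≡ 3 (mod 7), then by the Chinese remainder theorem n ≡ 3 (mod 21). This is exactly n ≡ 3 (mod 21).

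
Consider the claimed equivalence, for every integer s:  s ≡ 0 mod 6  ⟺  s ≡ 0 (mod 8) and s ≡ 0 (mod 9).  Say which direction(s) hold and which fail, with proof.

(←) If s ≡ 0 (mod 8) and s ≡ 0 (mod 9), then by the Chinese remainder theorem s ≡ 0 (mod 72). Since 0 ≡ 0 (mod 6) and 6 ∣ 72, we get s ≡ 0 (mod 6).

(→) This fails: s = 66 gives 66 ≡ 0 (mod 6) but 66 ≡ 2 (mod 8), so the conjunction on the right does not hold.

Not equivalent: only (⇐) holds.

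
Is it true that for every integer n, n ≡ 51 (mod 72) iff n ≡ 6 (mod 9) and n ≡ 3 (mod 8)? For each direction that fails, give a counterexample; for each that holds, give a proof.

Equivalent; both directions hold.

(→) Suppose n ≡ 51 (mod 72); write n = 72j + 51. Since 9 ∣ 72, reducing mod 9 gives n ≡ 51 ≡ 6 (mod 9); since 8 ∣ 72, reducing mod 8 gives n ≡ 51 ≡ 3 (mod 8).

(←) Conversely, if n ≡ 6 (mod 9) and n ≡ 3 (mod 8), then by the Chinese remainder theorem n ≡ 51 (mod 72). This is exactly n ≡ 51 (mod 72).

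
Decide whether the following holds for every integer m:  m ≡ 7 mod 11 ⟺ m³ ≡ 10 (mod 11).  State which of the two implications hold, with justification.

(⟹) This fails: take m = 7. Then 7 ≡ 7 (mod 11), but 7³ = 343 ≡ 2 (mod 11), not 10.

(⟸) This fails: take m = 10. Then 10³ = 1000 ≡ 10 (mod 11), yet 10 ≡ 10 (mod 11), not 7.

Neither implication holds.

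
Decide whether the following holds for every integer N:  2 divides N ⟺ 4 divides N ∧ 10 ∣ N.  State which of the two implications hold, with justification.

Only the converse holds.

(⟹) This fails: take N = 2. Certainly 2 ∣ 2, but 4 ∤ 2.

(⟸) Suppose 4 ∣ N and 10 ∣ N. Any common multiple of 4 and 10 is a multiple of their lcm; here lcm(4, 10) = 4·10/gcd(4, 10) = 40/2 = 20, so 20 ∣ N. Since 2 ∣ 20, it follows that 2 ∣ N.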